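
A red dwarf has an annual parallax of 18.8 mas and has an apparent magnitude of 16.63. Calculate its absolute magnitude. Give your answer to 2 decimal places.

p = 18.8 mas = 0.0188″ → d = 1/p = 53.19 pc
5 log₁₀(d/10 pc) = 5 log₁₀(53.19) − 5 = 3.629
M = m − 5 log₁₀(d/10) = 16.63 − 3.629 = 13.001

M ≈ 13.00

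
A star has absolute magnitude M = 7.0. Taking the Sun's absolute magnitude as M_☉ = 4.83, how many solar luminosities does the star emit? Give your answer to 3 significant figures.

L/L_☉ ≈ 0.136

M − M_☉ = 7.0 − 4.83 = 2.170
L/L_☉ = 10^(−0.4 (M − M_☉)) = 10^-0.868 = 0.1355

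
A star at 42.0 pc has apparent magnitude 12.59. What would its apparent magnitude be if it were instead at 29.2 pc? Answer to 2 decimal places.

Flux ∝ 1/d², so Δm = 5 log₁₀(d₂/d₁) = 5 log₁₀(29.2/42.0) = -0.789
m₂ = m₁ + Δm = 12.59 + (-0.789) = 11.801

m ≈ 11.80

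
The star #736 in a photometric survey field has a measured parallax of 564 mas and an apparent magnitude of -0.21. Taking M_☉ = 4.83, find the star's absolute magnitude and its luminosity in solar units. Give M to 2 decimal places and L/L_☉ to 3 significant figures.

M ≈ 3.55; L/L_☉ ≈ 3.26

d = 1/p = 1000/564 mas = 1.773 pc
M = m − 5 log₁₀ d + 5 = -0.21 − 5·0.2487 + 5 = 3.546
M − M_☉ = 3.546 − 4.83 = -1.284
L/L_☉ = 10^(−0.4 × -1.284) = 3.262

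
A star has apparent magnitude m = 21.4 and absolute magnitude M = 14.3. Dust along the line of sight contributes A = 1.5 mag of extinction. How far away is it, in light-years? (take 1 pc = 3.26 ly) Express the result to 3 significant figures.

m − M = 5 log₁₀(d/10 pc) + A  ⇒  21.4 − (14.3) − 1.5 = 5 log₁₀(d/10)
5.600 = 5 log₁₀(d/10)
log₁₀ d = (m − M − A)/5 + 1 = 2.1200
d = 10^2.1200 = 131.8 pc
= 429.8 ly

d ≈ 430 ly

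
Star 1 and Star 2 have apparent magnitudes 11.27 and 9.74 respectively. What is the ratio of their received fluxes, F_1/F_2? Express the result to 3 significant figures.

F_1/F_2 ≈ 0.244

Magnitude difference = 1.53
Flux ratio = 10^(−0.4 Δm) = 10^(−0.4 × 1.53) = 10^-0.612 = 0.2443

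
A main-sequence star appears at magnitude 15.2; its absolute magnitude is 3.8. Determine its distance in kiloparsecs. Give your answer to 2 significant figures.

μ = m − M = 11.400
m − M = 5 log₁₀ d − 5
log₁₀ d = (m − M)/5 + 1 = 3.2800
d = 10^3.2800 = 1905 pc
= 1.905 kpc

d ≈ 1.9 kpc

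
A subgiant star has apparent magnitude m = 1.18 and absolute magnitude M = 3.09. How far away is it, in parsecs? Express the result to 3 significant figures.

d ≈ 4.15 pc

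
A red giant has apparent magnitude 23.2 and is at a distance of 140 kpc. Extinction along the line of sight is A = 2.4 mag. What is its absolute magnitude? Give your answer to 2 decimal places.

M ≈ 0.07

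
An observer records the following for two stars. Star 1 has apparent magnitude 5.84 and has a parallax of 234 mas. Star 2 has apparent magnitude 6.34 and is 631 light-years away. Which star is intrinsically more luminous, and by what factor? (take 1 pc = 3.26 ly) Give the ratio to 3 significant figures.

Star 2 is more luminous, by a factor of 1290.

Star 1: p = 234 mas = 0.234″ → d = 1/p = 4.274 pc
Star 1: M = m − 5 log₁₀ d + 5 = 5.84 − 5·0.6308 + 5 = 7.686
Star 2: d = 631 ly / 3.26 = 193.6 pc
Star 2: M = m − 5 log₁₀ d + 5 = 6.34 − 5·2.2868 + 5 = -0.094
ΔM = M_1 − M_2 = 7.686 − (-0.094) = 7.780; smaller M is more luminous → Star 2.
L ratio = 10^(0.4 |ΔM|) = 10^3.112 = 1294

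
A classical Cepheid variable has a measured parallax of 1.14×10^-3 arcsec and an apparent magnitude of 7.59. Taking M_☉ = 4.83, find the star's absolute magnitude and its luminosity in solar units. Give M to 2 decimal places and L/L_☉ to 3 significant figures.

M ≈ -2.13; L/L_☉ ≈ 606

d = 1/p = 1/1.14×10^-3″ = 877.2 pc
M = m − 5 log₁₀ d + 5 = 7.59 − 5·2.9431 + 5 = -2.125
M − M_☉ = -2.125 − 4.83 = -6.955
L/L_☉ = 10^(−0.4 × -6.955) = 605.6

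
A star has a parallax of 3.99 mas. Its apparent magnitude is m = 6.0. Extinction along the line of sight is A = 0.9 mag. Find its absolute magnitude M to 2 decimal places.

p = 3.99 mas = 3.99×10^-3″ → d = 1/p = 250.6 pc
5 log₁₀(d/10 pc) = 5 log₁₀(250.6) − 5 = 6.995
M = m − 5 log₁₀(d/10) − A = 6.0 − 6.995 − 0.9 = -1.895

M ≈ -1.90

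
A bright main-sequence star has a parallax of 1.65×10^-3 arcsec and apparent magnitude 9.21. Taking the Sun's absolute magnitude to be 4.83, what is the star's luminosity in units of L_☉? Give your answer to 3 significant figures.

d = 1/p = 1/1.65×10^-3″ = 606.1 pc
M = m − 5 log₁₀ d + 5 = 9.21 − 5·2.7825 + 5 = 0.297
M − M_☉ = 0.297 − 4.83 = -4.533
L/L_☉ = 10^(−0.4 × -4.533) = 65.02

L/L_☉ ≈ 65.0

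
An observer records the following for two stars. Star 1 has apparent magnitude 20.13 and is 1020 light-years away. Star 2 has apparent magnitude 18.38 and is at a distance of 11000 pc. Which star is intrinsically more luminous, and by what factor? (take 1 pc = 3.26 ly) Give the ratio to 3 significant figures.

Star 1: d = 1020 ly / 3.26 = 312.9 pc
Star 1: M = m − 5 log₁₀ d + 5 = 20.13 − 5·2.4954 + 5 = 12.653
Star 2: M = m − 5 log₁₀ d + 5 = 18.38 − 5·4.0414 + 5 = 3.173
ΔM = M_1 − M_2 = 12.653 − (3.173) = 9.480; smaller M is more luminous → Star 2.
L ratio = 10^(0.4 |ΔM|) = 10^3.792 = 6195

Star 2 is more luminous, by a factor of 6190.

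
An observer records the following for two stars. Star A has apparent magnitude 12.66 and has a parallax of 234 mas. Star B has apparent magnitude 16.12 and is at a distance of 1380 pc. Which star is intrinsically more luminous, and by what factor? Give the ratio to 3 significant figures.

Star A: p = 234 mas = 0.234″ → d = 1/p = 4.274 pc
Star A: M = m − 5 log₁₀ d + 5 = 12.66 − 5·0.6308 + 5 = 14.506
Star B: M = m − 5 log₁₀ d + 5 = 16.12 − 5·3.1399 + 5 = 5.421
ΔM = M_A − M_B = 14.506 − (5.421) = 9.085; smaller M is more luminous → Star B.
L ratio = 10^(0.4 |ΔM|) = 10^3.634 = 4307

Star B is more luminous, by a factor of 4310.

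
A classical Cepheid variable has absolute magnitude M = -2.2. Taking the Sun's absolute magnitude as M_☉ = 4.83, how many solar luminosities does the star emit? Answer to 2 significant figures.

L/L_☉ ≈ 650

M − M_☉ = -2.2 − 4.83 = -7.030
L/L_☉ = 10^(−0.4 (M − M_☉)) = 10^2.812 = 648.6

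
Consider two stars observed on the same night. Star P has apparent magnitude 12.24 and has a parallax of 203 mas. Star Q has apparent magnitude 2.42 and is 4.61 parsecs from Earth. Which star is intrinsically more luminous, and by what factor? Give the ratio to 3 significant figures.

Star Q is more luminous, by a factor of 7420.

Star P: p = 203 mas = 0.203″ → d = 1/p = 4.926 pc
Star P: M = m − 5 log₁₀ d + 5 = 12.24 − 5·0.6925 + 5 = 13.777
Star Q: M = m − 5 log₁₀ d + 5 = 2.42 − 5·0.6637 + 5 = 4.101
ΔM = M_P − M_Q = 13.777 − (4.101) = 9.676; smaller M is more luminous → Star Q.
L ratio = 10^(0.4 |ΔM|) = 10^3.870 = 7420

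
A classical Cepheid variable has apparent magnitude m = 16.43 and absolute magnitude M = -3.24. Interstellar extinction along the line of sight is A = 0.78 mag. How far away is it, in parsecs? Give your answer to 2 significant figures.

d ≈ 60000 pc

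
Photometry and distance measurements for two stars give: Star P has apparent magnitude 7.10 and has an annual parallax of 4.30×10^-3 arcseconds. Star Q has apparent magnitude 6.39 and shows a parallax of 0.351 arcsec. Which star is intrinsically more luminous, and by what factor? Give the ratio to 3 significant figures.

Star P: d = 1/p = 1/4.30×10^-3″ = 232.6 pc
Star P: M = m − 5 log₁₀ d + 5 = 7.10 − 5·2.3665 + 5 = 0.267
Star Q: d = 1/p = 1/0.351″ = 2.849 pc
Star Q: M = m − 5 log₁₀ d + 5 = 6.39 − 5·0.4547 + 5 = 9.117
ΔM = M_P − M_Q = 0.267 − (9.117) = -8.849; smaller M is more luminous → Star P.
L ratio = 10^(0.4 |ΔM|) = 10^3.540 = 3465

Star P is more luminous, by a factor of 3460.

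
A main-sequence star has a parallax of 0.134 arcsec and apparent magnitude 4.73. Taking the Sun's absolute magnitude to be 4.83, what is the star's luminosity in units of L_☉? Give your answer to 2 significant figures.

L/L_☉ ≈ 0.61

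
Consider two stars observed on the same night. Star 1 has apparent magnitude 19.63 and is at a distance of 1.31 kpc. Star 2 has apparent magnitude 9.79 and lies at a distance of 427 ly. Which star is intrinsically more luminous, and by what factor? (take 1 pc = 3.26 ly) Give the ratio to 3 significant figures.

Star 2 is more luminous, by a factor of 86.3.

Star 1: d = 1.31 kpc = 1310 pc
Star 1: M = m − 5 log₁₀ d + 5 = 19.63 − 5·3.1173 + 5 = 9.044
Star 2: d = 427 ly / 3.26 = 131.0 pc
Star 2: M = m − 5 log₁₀ d + 5 = 9.79 − 5·2.1172 + 5 = 4.204
ΔM = M_1 − M_2 = 9.044 − (4.204) = 4.840; smaller M is more luminous → Star 2.
L ratio = 10^(0.4 |ΔM|) = 10^1.936 = 86.27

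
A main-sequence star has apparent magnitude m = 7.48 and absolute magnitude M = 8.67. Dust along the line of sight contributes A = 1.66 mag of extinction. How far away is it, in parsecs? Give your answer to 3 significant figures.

m − M = 5 log₁₀(d/10 pc) + A  ⇒  7.48 − (8.67) − 1.66 = 5 log₁₀(d/10)
-2.850 = 5 log₁₀(d/10)
log₁₀ d = (m − M − A)/5 + 1 = 0.4300
d = 10^0.4300 = 2.692 pc

d ≈ 2.69 pc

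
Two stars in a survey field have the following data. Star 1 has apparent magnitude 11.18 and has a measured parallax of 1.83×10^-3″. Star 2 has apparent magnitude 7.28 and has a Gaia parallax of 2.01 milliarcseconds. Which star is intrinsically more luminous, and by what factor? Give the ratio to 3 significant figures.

Star 1: d = 1/p = 1/1.83×10^-3″ = 546.4 pc
Star 1: M = m − 5 log₁₀ d + 5 = 11.18 − 5·2.7375 + 5 = 2.492
Star 2: p = 2.01 mas = 2.01×10^-3″ → d = 1/p = 497.5 pc
Star 2: M = m − 5 log₁₀ d + 5 = 7.28 − 5·2.6968 + 5 = -1.204
ΔM = M_1 − M_2 = 2.492 − (-1.204) = 3.696; smaller M is more luminous → Star 2.
L ratio = 10^(0.4 |ΔM|) = 10^1.479 = 30.10

Star 2 is more luminous, by a factor of 30.1.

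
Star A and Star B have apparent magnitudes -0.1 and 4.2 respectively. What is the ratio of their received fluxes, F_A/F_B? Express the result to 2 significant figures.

Δm = -0.1 − (4.2) = -4.3
Flux ratio = 10^(−0.4 Δm) = 10^(−0.4 × -4.3) = 10^1.720 = 52.48

F_A/F_B ≈ 52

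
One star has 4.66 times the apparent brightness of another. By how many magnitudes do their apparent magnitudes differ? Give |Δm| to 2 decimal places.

|Δm| ≈ 1.67

Pogson: Δm = −2.5 log₁₀(ratio) = −2.5 log₁₀(4.66) = −2.5 × 0.6684 = -1.671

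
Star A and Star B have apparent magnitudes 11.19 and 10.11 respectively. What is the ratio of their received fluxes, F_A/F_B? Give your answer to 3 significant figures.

F_A/F_B ≈ 0.370

Magnitude difference = 1.08
Flux ratio = 10^(−0.4 Δm) = 10^(−0.4 × 1.08) = 10^-0.432 = 0.3698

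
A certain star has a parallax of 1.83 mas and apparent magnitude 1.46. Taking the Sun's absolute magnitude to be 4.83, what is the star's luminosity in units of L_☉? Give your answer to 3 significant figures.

L/L_☉ ≈ 66500

d = 1/p = 1000/1.83 mas = 546.4 pc
M = m − 5 log₁₀ d + 5 = 1.46 − 5·2.7375 + 5 = -7.228
M − M_☉ = -7.228 − 4.83 = -12.058
L/L_☉ = 10^(−0.4 × -12.058) = 66540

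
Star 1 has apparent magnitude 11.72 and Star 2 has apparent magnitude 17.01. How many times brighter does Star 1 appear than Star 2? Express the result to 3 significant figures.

131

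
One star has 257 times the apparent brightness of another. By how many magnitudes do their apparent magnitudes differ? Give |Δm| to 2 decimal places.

Pogson: Δm = −2.5 log₁₀(ratio) = −2.5 log₁₀(257) = −2.5 × 2.4099 = -6.025

|Δm| ≈ 6.02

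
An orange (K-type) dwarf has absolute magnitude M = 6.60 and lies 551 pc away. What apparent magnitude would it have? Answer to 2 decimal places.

m = M + 5 log₁₀ d − 5 = 6.60 + 5·2.7412 − 5 = 15.306

m ≈ 15.31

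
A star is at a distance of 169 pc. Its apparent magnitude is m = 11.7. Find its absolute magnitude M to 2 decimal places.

M ≈ 5.56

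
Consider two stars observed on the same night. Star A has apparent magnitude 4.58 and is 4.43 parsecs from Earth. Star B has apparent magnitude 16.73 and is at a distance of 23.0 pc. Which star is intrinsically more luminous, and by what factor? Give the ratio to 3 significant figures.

Star A is more luminous, by a factor of 2690.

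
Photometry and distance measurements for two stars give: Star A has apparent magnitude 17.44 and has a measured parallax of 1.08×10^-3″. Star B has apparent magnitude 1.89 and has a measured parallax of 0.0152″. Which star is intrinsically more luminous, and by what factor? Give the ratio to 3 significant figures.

Star B is more luminous, by a factor of 8380.

Star A: d = 1/p = 1/1.08×10^-3″ = 925.9 pc
Star A: M = m − 5 log₁₀ d + 5 = 17.44 − 5·2.9666 + 5 = 7.607
Star B: d = 1/p = 1/0.0152″ = 65.79 pc
Star B: M = m − 5 log₁₀ d + 5 = 1.89 − 5·1.8182 + 5 = -2.201
ΔM = M_A − M_B = 7.607 − (-2.201) = 9.808; smaller M is more luminous → Star B.
L ratio = 10^(0.4 |ΔM|) = 10^3.923 = 8378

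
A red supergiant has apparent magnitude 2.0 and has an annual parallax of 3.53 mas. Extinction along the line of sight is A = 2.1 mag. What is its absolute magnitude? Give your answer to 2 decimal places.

p = 3.53 mas = 3.53×10^-3″ → d = 1/p = 283.3 pc
5 log₁₀(d/10 pc) = 5 log₁₀(283.3) − 5 = 7.261
M = m − 5 log₁₀(d/10) − A = 2.0 − 7.261 − 2.1 = -7.361

M ≈ -7.36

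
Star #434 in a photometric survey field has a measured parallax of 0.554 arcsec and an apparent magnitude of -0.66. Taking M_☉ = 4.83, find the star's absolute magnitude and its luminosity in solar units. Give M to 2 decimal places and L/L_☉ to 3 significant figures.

d = 1/p = 1/0.554″ = 1.805 pc
M = m − 5 log₁₀ d + 5 = -0.66 − 5·0.2565 + 5 = 3.058
M − M_☉ = 3.058 − 4.83 = -1.772
L/L_☉ = 10^(−0.4 × -1.772) = 5.117

M ≈ 3.06; L/L_☉ ≈ 5.12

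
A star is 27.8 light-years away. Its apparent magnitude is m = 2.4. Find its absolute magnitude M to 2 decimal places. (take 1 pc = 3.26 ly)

d = 27.8 ly / 3.26 = 8.528 pc
5 log₁₀(d/10 pc) = 5 log₁₀(8.528) − 5 = -0.346
M = m − 5 log₁₀(d/10) = 2.4 + 0.346 = 2.746

M ≈ 2.75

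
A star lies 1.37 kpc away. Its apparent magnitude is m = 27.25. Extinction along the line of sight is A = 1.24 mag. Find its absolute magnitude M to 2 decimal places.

d = 1.37 kpc = 1370 pc
5 log₁₀(d/10 pc) = 5 log₁₀(1370) − 5 = 10.684
M = m − 5 log₁₀(d/10) − A = 27.25 − 10.684 − 1.24 = 15.326

M ≈ 15.33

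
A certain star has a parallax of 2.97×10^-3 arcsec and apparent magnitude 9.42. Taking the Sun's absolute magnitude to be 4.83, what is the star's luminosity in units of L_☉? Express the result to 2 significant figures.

L/L_☉ ≈ 17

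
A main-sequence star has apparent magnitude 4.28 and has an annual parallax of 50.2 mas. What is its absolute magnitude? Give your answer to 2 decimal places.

M ≈ 2.78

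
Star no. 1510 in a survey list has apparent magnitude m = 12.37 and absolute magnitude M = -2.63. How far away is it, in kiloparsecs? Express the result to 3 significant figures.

Distance modulus: m − M = 12.37 − (-2.63) = 15.000
m − M = 5 log₁₀ d − 5
log₁₀ d = (m − M)/5 + 1 = 4.0000
d = 10^4.0000 = 10000 pc
= 10.00 kpc

d ≈ 10.0 kpc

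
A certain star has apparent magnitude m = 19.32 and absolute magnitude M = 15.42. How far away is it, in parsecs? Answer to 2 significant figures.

d ≈ 60 pc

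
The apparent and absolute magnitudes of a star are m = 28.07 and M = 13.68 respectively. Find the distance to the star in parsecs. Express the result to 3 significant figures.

d ≈ 7550 pc

Distance modulus: m − M = 28.07 − (13.68) = 14.390
m − M = 5 log₁₀ d − 5
log₁₀ d = (m − M)/5 + 1 = 3.8780
d = 10^3.8780 = 7551 pc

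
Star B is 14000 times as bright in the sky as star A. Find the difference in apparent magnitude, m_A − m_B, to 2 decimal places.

m_A − m_B ≈ 10.37

Pogson: Δm = −2.5 log₁₀(ratio) = −2.5 log₁₀(14000) = −2.5 × 4.1461 = -10.365
Star B is brighter so has the smaller magnitude: m_A − m_B is positive.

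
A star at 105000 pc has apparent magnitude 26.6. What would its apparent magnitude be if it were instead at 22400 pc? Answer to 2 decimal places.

Flux ∝ 1/d², so Δm = 5 log₁₀(d₂/d₁) = 5 log₁₀(22400/105000) = -3.355
m₂ = m₁ + Δm = 26.6 + (-3.355) = 23.245

m ≈ 23.25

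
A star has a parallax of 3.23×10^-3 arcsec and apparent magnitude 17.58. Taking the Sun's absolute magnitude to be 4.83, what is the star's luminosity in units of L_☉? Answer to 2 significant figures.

d = 1/p = 1/3.23×10^-3″ = 309.6 pc
M = m − 5 log₁₀ d + 5 = 17.58 − 5·2.4908 + 5 = 10.126
M − M_☉ = 10.126 − 4.83 = 5.296
L/L_☉ = 10^(−0.4 × 5.296) = 7.614×10^-3

L/L_☉ ≈ 7.6×10^-3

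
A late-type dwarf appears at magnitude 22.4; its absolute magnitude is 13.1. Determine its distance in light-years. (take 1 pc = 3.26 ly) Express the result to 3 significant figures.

Distance modulus: m − M = 22.4 − (13.1) = 9.300
m − M = 5 log₁₀ d − 5
log₁₀ d = (m − M)/5 + 1 = 2.8600
d = 10^2.8600 = 724.4 pc
= 2362 ly

d ≈ 2360 ly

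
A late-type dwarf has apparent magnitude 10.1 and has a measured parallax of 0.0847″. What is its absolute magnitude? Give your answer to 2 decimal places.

M ≈ 9.74

d = 1/p = 1/0.0847″ = 11.81 pc
5 log₁₀(d/10 pc) = 5 log₁₀(11.81) − 5 = 0.361
M = m − 5 log₁₀(d/10) = 10.1 − 0.361 = 9.739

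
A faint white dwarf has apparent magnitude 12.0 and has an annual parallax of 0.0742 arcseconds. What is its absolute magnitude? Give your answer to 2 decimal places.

d = 1/p = 1/0.0742″ = 13.48 pc
5 log₁₀(d/10 pc) = 5 log₁₀(13.48) − 5 = 0.648
M = m − 5 log₁₀(d/10) = 12.0 − 0.648 = 11.352

M ≈ 11.35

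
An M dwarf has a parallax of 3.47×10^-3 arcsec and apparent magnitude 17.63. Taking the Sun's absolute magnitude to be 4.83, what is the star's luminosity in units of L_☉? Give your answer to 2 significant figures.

d = 1/p = 1/3.47×10^-3″ = 288.2 pc
M = m − 5 log₁₀ d + 5 = 17.63 − 5·2.4597 + 5 = 10.332
M − M_☉ = 10.332 − 4.83 = 5.502
L/L_☉ = 10^(−0.4 × 5.502) = 6.300×10^-3

L/L_☉ ≈ 6.3×10^-3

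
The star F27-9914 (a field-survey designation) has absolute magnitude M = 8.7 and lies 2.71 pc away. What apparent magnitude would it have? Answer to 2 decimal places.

m ≈ 5.86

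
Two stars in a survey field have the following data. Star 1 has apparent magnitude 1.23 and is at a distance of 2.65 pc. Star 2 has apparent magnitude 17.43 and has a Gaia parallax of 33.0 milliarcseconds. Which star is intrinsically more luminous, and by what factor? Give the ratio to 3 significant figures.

Star 1 is more luminous, by a factor of 23100.

Star 1: M = m − 5 log₁₀ d + 5 = 1.23 − 5·0.4232 + 5 = 4.114
Star 2: p = 33.0 mas = 0.0330″ → d = 1/p = 30.30 pc
Star 2: M = m − 5 log₁₀ d + 5 = 17.43 − 5·1.4815 + 5 = 15.023
ΔM = M_1 − M_2 = 4.114 − (15.023) = -10.909; smaller M is more luminous → Star 1.
L ratio = 10^(0.4 |ΔM|) = 10^4.364 = 23100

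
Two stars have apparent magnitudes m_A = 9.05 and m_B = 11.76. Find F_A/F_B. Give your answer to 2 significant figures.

F_A/F_B ≈ 12

Δm = 9.05 − (11.76) = -2.71
Flux ratio = 10^(−0.4 Δm) = 10^(−0.4 × -2.71) = 10^1.084 = 12.13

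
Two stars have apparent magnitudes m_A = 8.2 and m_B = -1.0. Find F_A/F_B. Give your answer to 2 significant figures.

Magnitude difference = 9.2
Flux ratio = 10^(−0.4 Δm) = 10^(−0.4 × 9.2) = 10^-3.680 = 2.089×10^-4

F_A/F_B ≈ 2.1×10^-4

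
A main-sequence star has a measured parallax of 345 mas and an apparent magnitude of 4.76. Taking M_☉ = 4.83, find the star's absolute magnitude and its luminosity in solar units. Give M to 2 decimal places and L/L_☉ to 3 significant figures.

M ≈ 7.45; L/L_☉ ≈ 0.0896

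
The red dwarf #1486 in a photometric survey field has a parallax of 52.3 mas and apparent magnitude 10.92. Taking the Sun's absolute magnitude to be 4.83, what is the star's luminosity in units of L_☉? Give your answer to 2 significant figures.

L/L_☉ ≈ 0.013

d = 1/p = 1000/52.3 mas = 19.12 pc
M = m − 5 log₁₀ d + 5 = 10.92 − 5·1.2815 + 5 = 9.513
M − M_☉ = 9.513 − 4.83 = 4.683
L/L_☉ = 10^(−0.4 × 4.683) = 0.01340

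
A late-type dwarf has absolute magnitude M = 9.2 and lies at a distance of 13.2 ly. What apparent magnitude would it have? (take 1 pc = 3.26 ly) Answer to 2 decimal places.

m ≈ 7.24

d = 13.2 ly / 3.26 = 4.049 pc
m = M + 5 log₁₀ d − 5 = 9.2 + 5·0.6074 − 5 = 7.237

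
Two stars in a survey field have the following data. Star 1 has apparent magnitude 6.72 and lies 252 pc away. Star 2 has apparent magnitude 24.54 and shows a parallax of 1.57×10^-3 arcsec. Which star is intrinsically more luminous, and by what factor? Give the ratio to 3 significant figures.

Star 1 is more luminous, by a factor of 2.10×10^6.

Star 1: M = m − 5 log₁₀ d + 5 = 6.72 − 5·2.4014 + 5 = -0.287
Star 2: d = 1/p = 1/1.57×10^-3″ = 636.9 pc
Star 2: M = m − 5 log₁₀ d + 5 = 24.54 − 5·2.8041 + 5 = 15.519
ΔM = M_1 − M_2 = -0.287 − (15.519) = -15.807; smaller M is more luminous → Star 1.
L ratio = 10^(0.4 |ΔM|) = 10^6.323 = 2.102×10^6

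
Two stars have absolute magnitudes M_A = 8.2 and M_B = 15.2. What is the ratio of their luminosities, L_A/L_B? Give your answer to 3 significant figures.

L_A/L_B ≈ 631

ΔM = M_A − M_B = -7.0
L_A/L_B = 10^(−0.4 ΔM) = 10^2.800 = 631.0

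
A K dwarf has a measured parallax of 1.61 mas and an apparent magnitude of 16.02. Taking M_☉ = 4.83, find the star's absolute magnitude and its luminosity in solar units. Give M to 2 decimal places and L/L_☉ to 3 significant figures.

M ≈ 7.05; L/L_☉ ≈ 0.129

d = 1/p = 1000/1.61 mas = 621.1 pc
M = m − 5 log₁₀ d + 5 = 16.02 − 5·2.7932 + 5 = 7.054
M − M_☉ = 7.054 − 4.83 = 2.224
L/L_☉ = 10^(−0.4 × 2.224) = 0.1289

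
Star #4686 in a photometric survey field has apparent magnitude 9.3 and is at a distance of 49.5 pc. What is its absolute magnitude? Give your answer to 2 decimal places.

M ≈ 5.83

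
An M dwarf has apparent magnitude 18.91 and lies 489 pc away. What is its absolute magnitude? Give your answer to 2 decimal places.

M ≈ 10.46

5 log₁₀(d/10 pc) = 5 log₁₀(489.0) − 5 = 8.447
M = m − 5 log₁₀(d/10) = 18.91 − 8.447 = 10.463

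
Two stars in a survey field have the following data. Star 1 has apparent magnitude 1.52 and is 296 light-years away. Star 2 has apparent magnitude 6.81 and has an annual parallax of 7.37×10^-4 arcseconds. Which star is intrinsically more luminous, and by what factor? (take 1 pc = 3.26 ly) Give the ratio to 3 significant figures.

Star 2 is more luminous, by a factor of 1.71.

Star 1: d = 296 ly / 3.26 = 90.80 pc
Star 1: M = m − 5 log₁₀ d + 5 = 1.52 − 5·1.9581 + 5 = -3.270
Star 2: d = 1/p = 1/7.37×10^-4″ = 1357 pc
Star 2: M = m − 5 log₁₀ d + 5 = 6.81 − 5·3.1325 + 5 = -3.853
ΔM = M_1 − M_2 = -3.270 − (-3.853) = 0.582; smaller M is more luminous → Star 2.
L ratio = 10^(0.4 |ΔM|) = 10^0.233 = 1.710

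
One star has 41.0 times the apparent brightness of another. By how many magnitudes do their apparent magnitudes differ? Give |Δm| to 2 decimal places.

Pogson: Δm = −2.5 log₁₀(ratio) = −2.5 log₁₀(41.0) = −2.5 × 1.6128 = -4.032

|Δm| ≈ 4.03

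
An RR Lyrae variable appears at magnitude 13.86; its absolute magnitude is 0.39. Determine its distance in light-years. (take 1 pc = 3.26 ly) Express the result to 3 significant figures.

μ = m − M = 13.470
m − M = 5 log₁₀ d − 5
log₁₀ d = (m − M)/5 + 1 = 3.6940
d = 10^3.6940 = 4943 pc
= 16110 ly

d ≈ 16100 ly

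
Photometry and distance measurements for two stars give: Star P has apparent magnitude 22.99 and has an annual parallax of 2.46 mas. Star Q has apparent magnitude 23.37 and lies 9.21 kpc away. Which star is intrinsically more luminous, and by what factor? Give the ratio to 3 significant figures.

Star P: p = 2.46 mas = 2.46×10^-3″ → d = 1/p = 406.5 pc
Star P: M = m − 5 log₁₀ d + 5 = 22.99 − 5·2.6091 + 5 = 14.945
Star Q: d = 9.21 kpc = 9210 pc
Star Q: M = m − 5 log₁₀ d + 5 = 23.37 − 5·3.9643 + 5 = 8.549
ΔM = M_P − M_Q = 14.945 − (8.549) = 6.396; smaller M is more luminous → Star Q.
L ratio = 10^(0.4 |ΔM|) = 10^2.558 = 361.7

Star Q is more luminous, by a factor of 362.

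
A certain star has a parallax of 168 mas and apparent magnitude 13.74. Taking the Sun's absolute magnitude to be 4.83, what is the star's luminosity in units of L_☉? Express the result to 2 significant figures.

L/L_☉ ≈ 9.7×10^-5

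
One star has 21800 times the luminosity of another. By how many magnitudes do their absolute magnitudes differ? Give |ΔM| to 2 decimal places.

|ΔM| ≈ 10.85

Pogson: ΔM = −2.5 log₁₀(ratio) = −2.5 log₁₀(21800) = −2.5 × 4.3385 = -10.846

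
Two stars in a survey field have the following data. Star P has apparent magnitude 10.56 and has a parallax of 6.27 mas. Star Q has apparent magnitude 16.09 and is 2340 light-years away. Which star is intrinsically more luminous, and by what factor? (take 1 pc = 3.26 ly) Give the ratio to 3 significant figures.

Star P is more luminous, by a factor of 8.04.

Star P: p = 6.27 mas = 6.27×10^-3″ → d = 1/p = 159.5 pc
Star P: M = m − 5 log₁₀ d + 5 = 10.56 − 5·2.2027 + 5 = 4.546
Star Q: d = 2340 ly / 3.26 = 717.8 pc
Star Q: M = m − 5 log₁₀ d + 5 = 16.09 − 5·2.8560 + 5 = 6.810
ΔM = M_P − M_Q = 4.546 − (6.810) = -2.264; smaller M is more luminous → Star P.
L ratio = 10^(0.4 |ΔM|) = 10^0.905 = 8.044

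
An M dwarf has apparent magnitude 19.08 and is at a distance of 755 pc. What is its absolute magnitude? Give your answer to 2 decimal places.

5 log₁₀(d/10 pc) = 5 log₁₀(755.0) − 5 = 9.390
M = m − 5 log₁₀(d/10) = 19.08 − 9.390 = 9.690

M ≈ 9.69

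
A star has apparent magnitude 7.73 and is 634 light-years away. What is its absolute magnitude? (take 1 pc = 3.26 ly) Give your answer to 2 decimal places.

M ≈ 1.29

d = 634 ly / 3.26 = 194.5 pc
5 log₁₀(d/10 pc) = 5 log₁₀(194.5) − 5 = 6.444
M = m − 5 log₁₀(d/10) = 7.73 − 6.444 = 1.286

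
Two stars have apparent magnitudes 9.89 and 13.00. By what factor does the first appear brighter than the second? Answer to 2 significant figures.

Magnitude difference = -3.11
Flux ratio = 10^(−0.4 Δm) = 10^(−0.4 × -3.11) = 10^1.244 = 17.54

18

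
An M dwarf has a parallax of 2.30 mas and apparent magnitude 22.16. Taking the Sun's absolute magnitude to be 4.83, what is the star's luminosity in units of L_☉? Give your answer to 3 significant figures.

L/L_☉ ≈ 2.21×10^-4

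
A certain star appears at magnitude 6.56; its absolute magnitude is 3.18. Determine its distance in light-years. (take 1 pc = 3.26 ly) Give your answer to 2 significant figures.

μ = m − M = 3.380
m − M = 5 log₁₀ d − 5
log₁₀ d = (m − M)/5 + 1 = 1.6760
d = 10^1.6760 = 47.42 pc
= 154.6 ly

d ≈ 150 ly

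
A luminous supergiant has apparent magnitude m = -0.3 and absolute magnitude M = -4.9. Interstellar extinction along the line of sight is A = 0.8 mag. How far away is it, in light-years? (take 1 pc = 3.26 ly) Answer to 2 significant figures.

m − M = 5 log₁₀(d/10 pc) + A  ⇒  -0.3 − (-4.9) − 0.8 = 5 log₁₀(d/10)
3.800 = 5 log₁₀(d/10)
log₁₀ d = (m − M − A)/5 + 1 = 1.7600
d = 10^1.7600 = 57.54 pc
= 187.6 ly

d ≈ 190 ly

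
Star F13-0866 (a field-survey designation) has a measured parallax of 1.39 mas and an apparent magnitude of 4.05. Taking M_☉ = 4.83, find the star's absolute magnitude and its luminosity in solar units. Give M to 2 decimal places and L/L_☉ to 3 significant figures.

d = 1/p = 1000/1.39 mas = 719.4 pc
M = m − 5 log₁₀ d + 5 = 4.05 − 5·2.8570 + 5 = -5.235
M − M_☉ = -5.235 − 4.83 = -10.065
L/L_☉ = 10^(−0.4 × -10.065) = 10620

M ≈ -5.23; L/L_☉ ≈ 10600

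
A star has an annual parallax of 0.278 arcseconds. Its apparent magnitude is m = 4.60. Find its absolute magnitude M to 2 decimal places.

d = 1/p = 1/0.278″ = 3.597 pc
5 log₁₀(d/10 pc) = 5 log₁₀(3.597) − 5 = -2.220
M = m − 5 log₁₀(d/10) = 4.60 + 2.220 = 6.820

M ≈ 6.82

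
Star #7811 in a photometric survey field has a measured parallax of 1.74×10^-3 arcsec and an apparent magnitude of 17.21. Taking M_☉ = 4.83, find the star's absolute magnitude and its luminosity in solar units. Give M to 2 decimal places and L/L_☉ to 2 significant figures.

d = 1/p = 1/1.74×10^-3″ = 574.7 pc
M = m − 5 log₁₀ d + 5 = 17.21 − 5·2.7595 + 5 = 8.413
M − M_☉ = 8.413 − 4.83 = 3.583
L/L_☉ = 10^(−0.4 × 3.583) = 0.03689

M ≈ 8.41; L/L_☉ ≈ 0.037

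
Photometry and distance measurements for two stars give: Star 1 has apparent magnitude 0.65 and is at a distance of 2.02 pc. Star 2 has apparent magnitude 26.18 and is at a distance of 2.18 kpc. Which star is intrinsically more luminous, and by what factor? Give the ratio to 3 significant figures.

Star 1: M = m − 5 log₁₀ d + 5 = 0.65 − 5·0.3054 + 5 = 4.123
Star 2: d = 2.18 kpc = 2180 pc
Star 2: M = m − 5 log₁₀ d + 5 = 26.18 − 5·3.3385 + 5 = 14.488
ΔM = M_1 − M_2 = 4.123 − (14.488) = -10.364; smaller M is more luminous → Star 1.
L ratio = 10^(0.4 |ΔM|) = 10^4.146 = 13990

Star 1 is more luminous, by a factor of 14000.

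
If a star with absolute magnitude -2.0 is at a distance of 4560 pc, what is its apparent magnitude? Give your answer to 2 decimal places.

m ≈ 11.29

m = M + 5 log₁₀ d − 5 = -2.0 + 5·3.6590 − 5 = 11.295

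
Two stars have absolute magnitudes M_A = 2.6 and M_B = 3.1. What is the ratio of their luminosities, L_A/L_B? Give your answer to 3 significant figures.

L_A/L_B ≈ 1.58

ΔM = M_A − M_B = -0.5
L_A/L_B = 10^(−0.4 ΔM) = 10^0.200 = 1.585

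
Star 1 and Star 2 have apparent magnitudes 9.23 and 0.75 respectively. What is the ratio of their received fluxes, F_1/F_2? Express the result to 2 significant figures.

Magnitude difference = 8.48
Flux ratio = 10^(−0.4 Δm) = 10^(−0.4 × 8.48) = 10^-3.392 = 4.055×10^-4

F_1/F_2 ≈ 4.1×10^-4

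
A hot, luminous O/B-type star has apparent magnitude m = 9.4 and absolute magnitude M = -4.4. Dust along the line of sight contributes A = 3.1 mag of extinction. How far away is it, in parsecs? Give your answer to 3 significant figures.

m − M = 5 log₁₀(d/10 pc) + A  ⇒  9.4 − (-4.4) − 3.1 = 5 log₁₀(d/10)
10.700 = 5 log₁₀(d/10)
log₁₀ d = (m − M − A)/5 + 1 = 3.1400
d = 10^3.1400 = 1380 pc

d ≈ 1380 pc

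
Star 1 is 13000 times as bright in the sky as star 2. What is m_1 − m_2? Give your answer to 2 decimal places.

m_1 − m_2 ≈ -10.28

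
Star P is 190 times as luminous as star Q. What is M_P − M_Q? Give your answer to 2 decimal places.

M_P − M_Q ≈ -5.70

Pogson: ΔM = −2.5 log₁₀(ratio) = −2.5 log₁₀(190) = −2.5 × 2.2788 = -5.697
Star P is brighter, so it has the smaller magnitude: the difference is negative.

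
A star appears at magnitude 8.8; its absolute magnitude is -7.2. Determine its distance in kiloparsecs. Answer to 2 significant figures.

Distance modulus: m − M = 8.8 − (-7.2) = 16.000
m − M = 5 log₁₀ d − 5
log₁₀ d = (m − M)/5 + 1 = 4.2000
d = 10^4.2000 = 15850 pc
= 15.85 kpc

d ≈ 16 kpc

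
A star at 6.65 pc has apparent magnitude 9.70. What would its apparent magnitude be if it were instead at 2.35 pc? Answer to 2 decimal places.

Flux ∝ 1/d², so Δm = 5 log₁₀(d₂/d₁) = 5 log₁₀(2.35/6.65) = -2.259
m₂ = m₁ + Δm = 9.70 + (-2.259) = 7.441

m ≈ 7.44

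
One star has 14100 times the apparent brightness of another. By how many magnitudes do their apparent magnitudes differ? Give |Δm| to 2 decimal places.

|Δm| ≈ 10.37

Pogson: Δm = −2.5 log₁₀(ratio) = −2.5 log₁₀(14100) = −2.5 × 4.1492 = -10.373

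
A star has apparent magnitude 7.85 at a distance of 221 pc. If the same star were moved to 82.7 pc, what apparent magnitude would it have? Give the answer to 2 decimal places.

Flux ∝ 1/d², so Δm = 5 log₁₀(d₂/d₁) = 5 log₁₀(82.7/221) = -2.134
m₂ = m₁ + Δm = 7.85 + (-2.134) = 5.716

m ≈ 5.72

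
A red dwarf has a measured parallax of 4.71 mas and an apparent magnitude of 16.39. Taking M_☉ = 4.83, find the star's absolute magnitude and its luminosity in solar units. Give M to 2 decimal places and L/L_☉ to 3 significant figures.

M ≈ 9.76; L/L_☉ ≈ 0.0107

d = 1/p = 1000/4.71 mas = 212.3 pc
M = m − 5 log₁₀ d + 5 = 16.39 − 5·2.3270 + 5 = 9.755
M − M_☉ = 9.755 − 4.83 = 4.925
L/L_☉ = 10^(−0.4 × 4.925) = 0.01071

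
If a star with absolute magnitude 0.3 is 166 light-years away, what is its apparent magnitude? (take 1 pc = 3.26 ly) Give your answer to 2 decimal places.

d = 166 ly / 3.26 = 50.92 pc
m = M + 5 log₁₀ d − 5 = 0.3 + 5·1.7069 − 5 = 3.834

m ≈ 3.83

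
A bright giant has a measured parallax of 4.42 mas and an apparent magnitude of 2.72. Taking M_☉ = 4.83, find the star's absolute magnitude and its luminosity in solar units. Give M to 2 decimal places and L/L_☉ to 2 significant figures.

M ≈ -4.05; L/L_☉ ≈ 3600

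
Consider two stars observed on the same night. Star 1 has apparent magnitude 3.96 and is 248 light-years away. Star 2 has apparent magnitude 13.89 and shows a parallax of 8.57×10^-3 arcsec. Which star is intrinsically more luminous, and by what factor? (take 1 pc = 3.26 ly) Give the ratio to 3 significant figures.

Star 1: d = 248 ly / 3.26 = 76.07 pc
Star 1: M = m − 5 log₁₀ d + 5 = 3.96 − 5·1.8812 + 5 = -0.446
Star 2: d = 1/p = 1/8.57×10^-3″ = 116.7 pc
Star 2: M = m − 5 log₁₀ d + 5 = 13.89 − 5·2.0670 + 5 = 8.555
ΔM = M_1 − M_2 = -0.446 − (8.555) = -9.001; smaller M is more luminous → Star 1.
L ratio = 10^(0.4 |ΔM|) = 10^3.600 = 3985

Star 1 is more luminous, by a factor of 3990.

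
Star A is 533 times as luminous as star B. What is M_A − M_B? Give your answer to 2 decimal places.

M_A − M_B ≈ -6.82

Pogson: ΔM = −2.5 log₁₀(ratio) = −2.5 log₁₀(533) = −2.5 × 2.7267 = -6.817
Star A is brighter, so it has the smaller magnitude: the difference is negative.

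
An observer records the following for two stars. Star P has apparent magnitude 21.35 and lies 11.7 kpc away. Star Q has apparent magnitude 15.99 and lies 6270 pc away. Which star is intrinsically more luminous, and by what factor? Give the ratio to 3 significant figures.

Star Q is more luminous, by a factor of 40.0.

Star P: d = 11.7 kpc = 11700 pc
Star P: M = m − 5 log₁₀ d + 5 = 21.35 − 5·4.0682 + 5 = 6.009
Star Q: M = m − 5 log₁₀ d + 5 = 15.99 − 5·3.7973 + 5 = 2.004
ΔM = M_P − M_Q = 6.009 − (2.004) = 4.005; smaller M is more luminous → Star Q.
L ratio = 10^(0.4 |ΔM|) = 10^1.602 = 40.01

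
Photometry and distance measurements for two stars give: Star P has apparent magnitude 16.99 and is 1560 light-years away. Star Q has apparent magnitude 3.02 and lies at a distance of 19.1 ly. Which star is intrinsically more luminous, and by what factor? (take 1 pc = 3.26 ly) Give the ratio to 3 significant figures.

Star Q is more luminous, by a factor of 58.1.

Star P: d = 1560 ly / 3.26 = 478.5 pc
Star P: M = m − 5 log₁₀ d + 5 = 16.99 − 5·2.6799 + 5 = 8.590
Star Q: d = 19.1 ly / 3.26 = 5.859 pc
Star Q: M = m − 5 log₁₀ d + 5 = 3.02 − 5·0.7678 + 5 = 4.181
ΔM = M_P − M_Q = 8.590 − (4.181) = 4.410; smaller M is more luminous → Star Q.
L ratio = 10^(0.4 |ΔM|) = 10^1.764 = 58.05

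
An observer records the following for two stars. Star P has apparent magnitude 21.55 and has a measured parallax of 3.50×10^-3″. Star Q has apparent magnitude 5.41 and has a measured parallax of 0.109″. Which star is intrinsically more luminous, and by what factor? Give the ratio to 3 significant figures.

Star P: d = 1/p = 1/3.50×10^-3″ = 285.7 pc
Star P: M = m − 5 log₁₀ d + 5 = 21.55 − 5·2.4559 + 5 = 14.270
Star Q: d = 1/p = 1/0.109″ = 9.174 pc
Star Q: M = m − 5 log₁₀ d + 5 = 5.41 − 5·0.9626 + 5 = 5.597
ΔM = M_P − M_Q = 14.270 − (5.597) = 8.673; smaller M is more luminous → Star Q.
L ratio = 10^(0.4 |ΔM|) = 10^3.469 = 2946

Star Q is more luminous, by a factor of 2950.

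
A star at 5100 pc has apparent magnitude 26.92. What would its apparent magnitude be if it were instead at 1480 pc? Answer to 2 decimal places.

m ≈ 24.23

Flux ∝ 1/d², so Δm = 5 log₁₀(d₂/d₁) = 5 log₁₀(1480/5100) = -2.687
m₂ = m₁ + Δm = 26.92 + (-2.687) = 24.233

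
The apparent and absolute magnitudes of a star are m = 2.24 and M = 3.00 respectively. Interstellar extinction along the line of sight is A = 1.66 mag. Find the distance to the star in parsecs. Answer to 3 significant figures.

m − M = 5 log₁₀(d/10 pc) + A  ⇒  2.24 − (3.00) − 1.66 = 5 log₁₀(d/10)
-2.420 = 5 log₁₀(d/10)
log₁₀ d = (m − M − A)/5 + 1 = 0.5160
d = 10^0.5160 = 3.281 pc

d ≈ 3.28 pc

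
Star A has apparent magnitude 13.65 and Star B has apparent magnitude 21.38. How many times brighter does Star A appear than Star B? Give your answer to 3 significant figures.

Δm = 13.65 − (21.38) = -7.73
Flux ratio = 10^(−0.4 Δm) = 10^(−0.4 × -7.73) = 10^3.092 = 1236

1240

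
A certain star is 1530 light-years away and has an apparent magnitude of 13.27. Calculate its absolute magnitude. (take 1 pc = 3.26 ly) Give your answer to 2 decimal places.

d = 1530 ly / 3.26 = 469.3 pc
5 log₁₀(d/10 pc) = 5 log₁₀(469.3) − 5 = 8.357
M = m − 5 log₁₀(d/10) = 13.27 − 8.357 = 4.913

M ≈ 4.91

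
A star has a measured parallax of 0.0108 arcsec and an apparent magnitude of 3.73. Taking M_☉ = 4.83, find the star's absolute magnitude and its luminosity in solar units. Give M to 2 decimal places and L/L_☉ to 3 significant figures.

M ≈ -1.10; L/L_☉ ≈ 236

d = 1/p = 1/0.0108″ = 92.59 pc
M = m − 5 log₁₀ d + 5 = 3.73 − 5·1.9666 + 5 = -1.103
M − M_☉ = -1.103 − 4.83 = -5.933
L/L_☉ = 10^(−0.4 × -5.933) = 236.1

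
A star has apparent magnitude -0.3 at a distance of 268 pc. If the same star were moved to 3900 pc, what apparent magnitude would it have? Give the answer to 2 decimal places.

m ≈ 5.51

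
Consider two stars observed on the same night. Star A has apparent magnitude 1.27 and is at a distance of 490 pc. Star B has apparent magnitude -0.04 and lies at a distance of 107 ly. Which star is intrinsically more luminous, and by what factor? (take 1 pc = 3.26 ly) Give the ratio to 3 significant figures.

Star A: M = m − 5 log₁₀ d + 5 = 1.27 − 5·2.6902 + 5 = -7.181
Star B: d = 107 ly / 3.26 = 32.82 pc
Star B: M = m − 5 log₁₀ d + 5 = -0.04 − 5·1.5162 + 5 = -2.621
ΔM = M_A − M_B = -7.181 − (-2.621) = -4.560; smaller M is more luminous → Star A.
L ratio = 10^(0.4 |ΔM|) = 10^1.824 = 66.69

Star A is more luminous, by a factor of 66.7.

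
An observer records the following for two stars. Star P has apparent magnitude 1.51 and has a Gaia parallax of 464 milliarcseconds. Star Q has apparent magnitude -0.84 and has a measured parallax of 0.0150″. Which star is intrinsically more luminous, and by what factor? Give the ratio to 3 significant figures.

Star Q is more luminous, by a factor of 8330.

Star P: p = 464 mas = 0.464″ → d = 1/p = 2.155 pc
Star P: M = m − 5 log₁₀ d + 5 = 1.51 − 5·0.3335 + 5 = 4.843
Star Q: d = 1/p = 1/0.0150″ = 66.67 pc
Star Q: M = m − 5 log₁₀ d + 5 = -0.84 − 5·1.8239 + 5 = -4.960
ΔM = M_P − M_Q = 4.843 − (-4.960) = 9.802; smaller M is more luminous → Star Q.
L ratio = 10^(0.4 |ΔM|) = 10^3.921 = 8334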